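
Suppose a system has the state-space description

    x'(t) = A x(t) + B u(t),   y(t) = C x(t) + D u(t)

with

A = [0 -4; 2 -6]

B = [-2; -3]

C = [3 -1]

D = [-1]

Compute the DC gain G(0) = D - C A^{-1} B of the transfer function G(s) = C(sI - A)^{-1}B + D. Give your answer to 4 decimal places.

-0.5000

G(0) = C(-A)^{-1}B + D = -C A^{-1} B + D.
det A = 8, so A^{-1} = (1/8)·adj(A) = [[-3/4, 1/2], [-1/4, 0]]
A^{-1} B = [0, 1/2]^T
C A^{-1} B = -1/2
G(0) = D - C A^{-1} B = -1 - (-1/2) = -1/2 ≈ -0.5000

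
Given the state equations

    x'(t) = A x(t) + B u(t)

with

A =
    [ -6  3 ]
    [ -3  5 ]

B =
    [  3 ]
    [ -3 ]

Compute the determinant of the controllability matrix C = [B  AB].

-153

AB = [[-27], [-24]]
Controllability matrix C = [B  AB] = [[3, -27], [-3, -24]]
det(C) = 3·(-24) - (-27)·(-3) = -72 - 81 = -153
Since det(C) ≠ 0, rank(C) = 2 and the system is completely controllable.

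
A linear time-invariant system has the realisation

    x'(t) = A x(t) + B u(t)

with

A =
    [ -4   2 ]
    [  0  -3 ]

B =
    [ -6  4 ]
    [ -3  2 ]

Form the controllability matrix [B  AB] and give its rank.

1

AB = [[18, -12], [9, -6]]
Controllability matrix C = [B  AB] = [[-6, 4, 18, -12], [-3, 2, 9, -6]]
Every column of C is a scalar multiple of column 1 = [-6, -3] (multipliers 1, -2/3, -3, 2), so the columns span a one-dimensional space.
C ≠ 0, hence rank(C) = 1.
rank(C) = 1 < n = 2, so the pair (A, B) is not completely controllable.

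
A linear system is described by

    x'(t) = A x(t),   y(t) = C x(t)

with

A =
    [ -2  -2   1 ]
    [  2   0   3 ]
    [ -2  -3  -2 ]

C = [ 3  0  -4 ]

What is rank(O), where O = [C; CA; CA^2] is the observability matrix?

3

CA = [[2, 6, 11]]
CA^2 = [[-14, -37, -2]]
Observability matrix O = [C; CA; CA^2] = [[3, 0, -4], [2, 6, 11], [-14, -37, -2]]
det(O) = 3·(6·(-2) - 11·(-37)) - 0·(2·(-2) - 11·(-14)) + (-4)·(2·(-37) - 6·(-14)) = 3·395 - 0·150 + (-4)·10 = 1145 ≠ 0, so rank(O) = 3.
rank(O) = 3 = n, so the pair (A, C) is completely observable.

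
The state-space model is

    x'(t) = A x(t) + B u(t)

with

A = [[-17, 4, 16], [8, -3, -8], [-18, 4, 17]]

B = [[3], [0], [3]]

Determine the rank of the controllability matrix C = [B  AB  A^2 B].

1

AB = [[-3], [0], [-3]]
A^2B = [[3], [0], [3]]
Controllability matrix C = [B  AB  A^2B] = [[3, -3, 3], [0, 0, 0], [3, -3, 3]]
Every column of C is a scalar multiple of column 1 = [3, 0, 3] (multipliers 1, -1, 1), so the columns span a one-dimensional space.
C ≠ 0, hence rank(C) = 1.
rank(C) = 1 < n = 3, so the pair (A, B) is not completely controllable.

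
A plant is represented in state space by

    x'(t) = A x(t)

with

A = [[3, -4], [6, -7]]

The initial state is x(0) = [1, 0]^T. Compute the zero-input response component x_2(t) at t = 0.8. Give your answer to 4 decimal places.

1.0758

det(sI - A) = s^2 - (tr A)s + det A, with tr A = 3 + (-7) = -4 and det A = 3·(-7) - (-4)·6 = -21 - (-24) = 3.
So p(s) = det(sI - A) = s^2 + 4s + 3.
Factor s^2 + 4s + 3: two numbers with sum -4 and product 3 are -1 and -3, so s^2 + 4s + 3 = (s + 1)(s + 3).
Hence p(s) = (s + 1) (s + 3), with roots -3, -1.
The eigenvalues -3, -1 are distinct and real, so A is diagonalisable and x(t) = e^{At} x(0) = V diag(e^{λ_i t}) V^{-1} x(0), where the columns of V are the eigenvectors.
λ = -3: A - (-3)I = [[6, -4], [6, -4]]. Row 1 gives 6·v1 + (-4)·v2 = 0, so take v_1 = [2, 3]^T.
λ = -1: A - (-1)I = [[4, -4], [6, -6]]. Row 1 gives 4·v1 + (-4)·v2 = 0, so take v_2 = [1, 1]^T.
V = [v_1 v_2] = [[2, 1], [3, 1]] has det V = -1, so V^{-1} = adj(V)/det V = [[-1, 1], [3, -2]].
Modal coordinates z(0) = V^{-1} x(0): (-1)·1 + 1·0 = -1; 3·1 + (-2)·0 = 3; so z(0) = [-1, 3]^T.
x_2(t) = Σ_i (v_i)_2 · z_i(0) · e^{λ_i t} (row 2 of V times the modal terms).
x_2(0.8) = 3·(-1)·e^{-3·0.8} + 1·3·e^{-1·0.8} = (-3)·0.090718 + 3·0.449329 = 1.0758.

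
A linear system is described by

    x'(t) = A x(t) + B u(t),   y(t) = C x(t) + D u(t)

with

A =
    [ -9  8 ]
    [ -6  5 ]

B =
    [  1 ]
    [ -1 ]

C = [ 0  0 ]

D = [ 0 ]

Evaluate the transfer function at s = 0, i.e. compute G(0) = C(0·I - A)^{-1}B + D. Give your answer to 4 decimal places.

0.0000

G(0) = C(-A)^{-1}B + D = -C A^{-1} B + D.
det A = 3, so A^{-1} = (1/3)·adj(A) = [[5/3, -8/3], [2, -3]]
A^{-1} B = [13/3, 5]^T
C A^{-1} B = 0
G(0) = D - C A^{-1} B = 0 - (0) = 0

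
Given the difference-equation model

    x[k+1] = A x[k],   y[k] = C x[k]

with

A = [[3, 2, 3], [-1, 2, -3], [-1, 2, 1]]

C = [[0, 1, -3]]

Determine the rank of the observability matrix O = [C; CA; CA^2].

CA = [[2, -4, -6]]
CA^2 = [[16, -16, 12]]
Observability matrix O = [C; CA; CA^2] = [[0, 1, -3], [2, -4, -6], [16, -16, 12]]
det(O) = 0·((-4)·12 - (-6)·(-16)) - 1·(2·12 - (-6)·16) + (-3)·(2·(-16) - (-4)·16) = 0·(-144) - 1·120 + (-3)·32 = -216 ≠ 0, so rank(O) = 3.
rank(O) = 3 = n, so the pair (A, C) is completely observable.

3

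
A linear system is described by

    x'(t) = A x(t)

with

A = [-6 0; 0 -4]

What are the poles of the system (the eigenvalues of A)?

-6, -4

det(sI - A) = s^2 - (tr A)s + det A, with tr A = (-6) + (-4) = -10 and det A = (-6)·(-4) - 0·0 = 24 - 0 = 24.
So p(s) = det(sI - A) = s^2 + 10s + 24.
Factor s^2 + 10s + 24: two numbers with sum -10 and product 24 are -4 and -6, so s^2 + 10s + 24 = (s + 4)(s + 6).
Hence p(s) = (s + 4) (s + 6), with roots -6, -4.
All eigenvalues have negative real part, so the system is asymptotically stable.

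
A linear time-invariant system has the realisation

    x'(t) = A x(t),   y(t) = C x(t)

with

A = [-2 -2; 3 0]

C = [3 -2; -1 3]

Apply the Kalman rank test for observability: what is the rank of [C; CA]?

CA = [[-12, -6], [11, 2]]
Observability matrix O = [C; CA] = [[3, -2], [-1, 3], [-12, -6], [11, 2]]
Take the 2×2 submatrix of O formed by rows 1, 2: [[3, -2], [-1, 3]]. Its determinant is 3·3 - (-2)·(-1) = 9 - 2 = 7 ≠ 0.
So rank(O) ≥ 2; since O has 2 columns, rank(O) = 2.
rank(O) = 2 = n, so the pair (A, C) is completely observable.

2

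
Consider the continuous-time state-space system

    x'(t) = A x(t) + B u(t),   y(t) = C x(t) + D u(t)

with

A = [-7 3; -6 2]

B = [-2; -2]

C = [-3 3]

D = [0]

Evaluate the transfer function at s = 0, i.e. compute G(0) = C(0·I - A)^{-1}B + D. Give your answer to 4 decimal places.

0.0000

G(0) = C(-A)^{-1}B + D = -C A^{-1} B + D.
det A = 4, so A^{-1} = (1/4)·adj(A) = [[1/2, -3/4], [3/2, -7/4]]
A^{-1} B = [1/2, 1/2]^T
C A^{-1} B = 0
G(0) = D - C A^{-1} B = 0 - (0) = 0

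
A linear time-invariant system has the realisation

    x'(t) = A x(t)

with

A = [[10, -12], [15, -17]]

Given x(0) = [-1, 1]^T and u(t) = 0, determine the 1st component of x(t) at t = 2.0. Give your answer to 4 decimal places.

det(sI - A) = s^2 - (tr A)s + det A, with tr A = 10 + (-17) = -7 and det A = 10·(-17) - (-12)·15 = -170 - (-180) = 10.
So p(s) = det(sI - A) = s^2 + 7s + 10.
Factor s^2 + 7s + 10: two numbers with sum -7 and product 10 are -2 and -5, so s^2 + 7s + 10 = (s + 2)(s + 5).
Hence p(s) = (s + 2) (s + 5), with roots -5, -2.
The eigenvalues -5, -2 are distinct and real, so A is diagonalisable and x(t) = e^{At} x(0) = V diag(e^{λ_i t}) V^{-1} x(0), where the columns of V are the eigenvectors.
λ = -5: A - (-5)I = [[15, -12], [15, -12]]. Row 1 gives 15·v1 + (-12)·v2 = 0, so take v_1 = [4, 5]^T.
λ = -2: A - (-2)I = [[12, -12], [15, -15]]. Row 1 gives 12·v1 + (-12)·v2 = 0, so take v_2 = [-1, -1]^T.
V = [v_1 v_2] = [[4, -1], [5, -1]] has det V = 1, so V^{-1} = adj(V)/det V = [[-1, 1], [-5, 4]].
Modal coordinates z(0) = V^{-1} x(0): (-1)·(-1) + 1·1 = 2; (-5)·(-1) + 4·1 = 9; so z(0) = [2, 9]^T.
x_1(t) = Σ_i (v_i)_1 · z_i(0) · e^{λ_i t} (row 1 of V times the modal terms).
x_1(2.0) = 4·2·e^{-5·2.0} + (-1)·9·e^{-2·2.0} = 8·0.000045 + (-9)·0.018316 = -0.1645.

-0.1645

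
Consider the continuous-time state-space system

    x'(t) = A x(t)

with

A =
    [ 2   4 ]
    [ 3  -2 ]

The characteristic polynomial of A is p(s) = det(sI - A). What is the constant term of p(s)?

-16

For a 2×2 matrix, det(sI - A) = s^2 - (tr A)s + det A.
tr A = 0, det A = -16.
So p(s) = s^2 - 16.
The constant term is -16.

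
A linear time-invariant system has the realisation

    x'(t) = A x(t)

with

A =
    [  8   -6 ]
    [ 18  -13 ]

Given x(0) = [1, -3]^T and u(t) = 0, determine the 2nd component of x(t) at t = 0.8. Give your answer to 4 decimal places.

6.0062

det(sI - A) = s^2 - (tr A)s + det A, with tr A = 8 + (-13) = -5 and det A = 8·(-13) - (-6)·18 = -104 - (-108) = 4.
So p(s) = det(sI - A) = s^2 + 5s + 4.
Factor s^2 + 5s + 4: two numbers with sum -5 and product 4 are -1 and -4, so s^2 + 5s + 4 = (s + 1)(s + 4).
Hence p(s) = (s + 1) (s + 4), with roots -4, -1.
The eigenvalues -4, -1 are distinct and real, so A is diagonalisable and x(t) = e^{At} x(0) = V diag(e^{λ_i t}) V^{-1} x(0), where the columns of V are the eigenvectors.
λ = -4: A - (-4)I = [[12, -6], [18, -9]]. Row 1 gives 12·v1 + (-6)·v2 = 0, so take v_1 = [1, 2]^T.
λ = -1: A - (-1)I = [[9, -6], [18, -12]]. Row 1 gives 9·v1 + (-6)·v2 = 0, so take v_2 = [-2, -3]^T.
V = [v_1 v_2] = [[1, -2], [2, -3]] has det V = 1, so V^{-1} = adj(V)/det V = [[-3, 2], [-2, 1]].
Modal coordinates z(0) = V^{-1} x(0): (-3)·1 + 2·(-3) = -9; (-2)·1 + 1·(-3) = -5; so z(0) = [-9, -5]^T.
x_2(t) = Σ_i (v_i)_2 · z_i(0) · e^{λ_i t} (row 2 of V times the modal terms).
x_2(0.8) = 2·(-9)·e^{-4·0.8} + (-3)·(-5)·e^{-1·0.8} = (-18)·0.040762 + 15·0.449329 = 6.0062.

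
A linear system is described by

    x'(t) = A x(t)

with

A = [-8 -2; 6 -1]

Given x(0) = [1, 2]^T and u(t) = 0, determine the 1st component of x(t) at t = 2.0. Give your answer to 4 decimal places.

-0.0020

det(sI - A) = s^2 - (tr A)s + det A, with tr A = (-8) + (-1) = -9 and det A = (-8)·(-1) - (-2)·6 = 8 - (-12) = 20.
So p(s) = det(sI - A) = s^2 + 9s + 20.
Factor s^2 + 9s + 20: two numbers with sum -9 and product 20 are -4 and -5, so s^2 + 9s + 20 = (s + 4)(s + 5).
Hence p(s) = (s + 4) (s + 5), with roots -5, -4.
The eigenvalues -5, -4 are distinct and real, so A is diagonalisable and x(t) = e^{At} x(0) = V diag(e^{λ_i t}) V^{-1} x(0), where the columns of V are the eigenvectors.
λ = -5: A - (-5)I = [[-3, -2], [6, 4]]. Row 1 gives (-3)·v1 + (-2)·v2 = 0, so take v_1 = [-2, 3]^T.
λ = -4: A - (-4)I = [[-4, -2], [6, 3]]. Row 1 gives (-4)·v1 + (-2)·v2 = 0, so take v_2 = [1, -2]^T.
V = [v_1 v_2] = [[-2, 1], [3, -2]] has det V = 1, so V^{-1} = adj(V)/det V = [[-2, -1], [-3, -2]].
Modal coordinates z(0) = V^{-1} x(0): (-2)·1 + (-1)·2 = -4; (-3)·1 + (-2)·2 = -7; so z(0) = [-4, -7]^T.
x_1(t) = Σ_i (v_i)_1 · z_i(0) · e^{λ_i t} (row 1 of V times the modal terms).
x_1(2.0) = (-2)·(-4)·e^{-5·2.0} + 1·(-7)·e^{-4·2.0} = 8·0.000045 + (-7)·0.000335 = -0.0020.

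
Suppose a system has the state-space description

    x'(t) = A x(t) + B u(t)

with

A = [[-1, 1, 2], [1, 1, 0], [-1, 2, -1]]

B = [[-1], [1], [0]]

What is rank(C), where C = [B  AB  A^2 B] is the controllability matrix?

AB = [[2], [0], [3]]
A^2B = [[4], [2], [-5]]
Controllability matrix C = [B  AB  A^2B] = [[-1, 2, 4], [1, 0, 2], [0, 3, -5]]
det(C) = (-1)·(0·(-5) - 2·3) - 2·(1·(-5) - 2·0) + 4·(1·3 - 0·0) = (-1)·(-6) - 2·(-5) + 4·3 = 28 ≠ 0, so rank(C) = 3.
rank(C) = 3 = n, so the pair (A, B) is completely controllable.

3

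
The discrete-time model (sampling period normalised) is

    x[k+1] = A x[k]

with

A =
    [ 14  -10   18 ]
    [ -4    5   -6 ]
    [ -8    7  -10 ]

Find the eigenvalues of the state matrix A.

2, 3, 4

det(zI - A) = z^3 - (tr A)z^2 + (M11 + M22 + M33)z - det A, where Mii is the 2×2 principal minor of A obtained by deleting row i and column i.
tr A = 14 + 5 + (-10) = 9; M11 = 5·(-10) - (-6)·7 = -50 - (-42) = -8; M22 = 14·(-10) - 18·(-8) = -140 - (-144) = 4; M33 = 14·5 - (-10)·(-4) = 70 - 40 = 30; sum of minors = 26.
det A = 14·(5·(-10) - (-6)·7) - (-10)·((-4)·(-10) - (-6)·(-8)) + 18·((-4)·7 - 5·(-8)) = 14·(-8) - (-10)·(-8) + 18·12 = 24.
So p(z) = det(zI - A) = z^3 - 9z^2 + 26z - 24.
Rational-root test: any integer root divides -24. Testing small divisors, z = 2 works: p(2) = 8 + (-36) + 52 + (-24) = 0, so (z - 2) is a factor.
Dividing, p(z) = (z - 2)(z^2 - 7z + 12).
Factor z^2 - 7z + 12: two numbers with sum 7 and product 12 are 4 and 3, so z^2 - 7z + 12 = (z - 4)(z - 3).
Hence p(z) = (z - 4) (z - 3) (z - 2), with roots 2, 3, 4.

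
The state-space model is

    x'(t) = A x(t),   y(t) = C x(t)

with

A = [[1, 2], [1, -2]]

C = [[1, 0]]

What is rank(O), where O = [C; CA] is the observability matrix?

CA = [[1, 2]]
Observability matrix O = [C; CA] = [[1, 0], [1, 2]]
det(O) = 1·2 - 0·1 = 2 - 0 = 2 ≠ 0, so rank(O) = 2.
rank(O) = 2 = n, so the pair (A, C) is completely observable.

2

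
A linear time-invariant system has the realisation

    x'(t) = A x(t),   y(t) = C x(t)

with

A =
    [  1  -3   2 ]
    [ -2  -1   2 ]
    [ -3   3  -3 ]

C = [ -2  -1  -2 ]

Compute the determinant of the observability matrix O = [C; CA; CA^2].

CA = [[6, 1, 0]]
CA^2 = [[4, -19, 14]]
Observability matrix O = [C; CA; CA^2] = [[-2, -1, -2], [6, 1, 0], [4, -19, 14]]
Expanding along the first row, det(O) = (-2)·(1·14 - 0·(-19)) - (-1)·(6·14 - 0·4) + (-2)·(6·(-19) - 1·4) = (-2)·14 - (-1)·84 + (-2)·(-118) = 292
Since det(O) ≠ 0, rank(O) = 3 and the system is completely observable.

292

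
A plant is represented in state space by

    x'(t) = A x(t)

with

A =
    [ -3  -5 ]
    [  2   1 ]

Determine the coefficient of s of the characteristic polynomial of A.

For a 2×2 matrix, det(sI - A) = s^2 - (tr A)s + det A.
tr A = -2, det A = 7.
So p(s) = s^2 + 2s + 7.
The coefficient of s is 2.

2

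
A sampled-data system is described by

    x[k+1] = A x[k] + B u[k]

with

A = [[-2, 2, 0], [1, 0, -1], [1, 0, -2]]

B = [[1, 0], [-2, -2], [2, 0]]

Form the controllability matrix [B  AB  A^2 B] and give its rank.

3

AB = [[-6, -4], [-1, 0], [-3, 0]]
A^2B = [[10, 8], [-3, -4], [0, -4]]
Controllability matrix C = [B  AB  A^2B] = [[1, 0, -6, -4, 10, 8], [-2, -2, -1, 0, -3, -4], [2, 0, -3, 0, 0, -4]]
Take the 3×3 submatrix of C formed by columns 1, 2, 3: [[1, 0, -6], [-2, -2, -1], [2, 0, -3]]. Its determinant is 1·((-2)·(-3) - (-1)·0) - 0·((-2)·(-3) - (-1)·2) + (-6)·((-2)·0 - (-2)·2) = 1·6 - 0·8 + (-6)·4 = -18 ≠ 0.
So rank(C) ≥ 3; since C has 3 rows, rank(C) = 3.
rank(C) = 3 = n, so the pair (A, B) is completely controllable.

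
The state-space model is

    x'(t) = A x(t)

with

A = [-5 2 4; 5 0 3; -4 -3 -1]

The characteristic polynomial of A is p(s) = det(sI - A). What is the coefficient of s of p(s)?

Expand det(sI - A) for the 3×3 matrix.
p(s) = s^3 + 6s^2 + 20s + 119.
(Check: constant term = det(-A) = (-1)^3 det A = 119; coefficient of s^2 = -tr A = 6.)
The coefficient of s is 20.

20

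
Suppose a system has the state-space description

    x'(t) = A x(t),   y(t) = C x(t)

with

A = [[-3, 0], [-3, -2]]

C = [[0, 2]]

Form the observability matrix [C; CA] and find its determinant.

CA = [[-6, -4]]
Observability matrix O = [C; CA] = [[0, 2], [-6, -4]]
det(O) = 0·(-4) - 2·(-6) = 0 - (-12) = 12
Since det(O) ≠ 0, rank(O) = 2 and the system is completely observable.

12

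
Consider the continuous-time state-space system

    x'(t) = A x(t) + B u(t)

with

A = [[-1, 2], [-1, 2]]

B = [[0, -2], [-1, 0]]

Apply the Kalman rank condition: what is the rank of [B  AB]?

2

AB = [[-2, 2], [-2, 2]]
Controllability matrix C = [B  AB] = [[0, -2, -2, 2], [-1, 0, -2, 2]]
Take the 2×2 submatrix of C formed by columns 1, 2: [[0, -2], [-1, 0]]. Its determinant is 0·0 - (-2)·(-1) = 0 - 2 = -2 ≠ 0.
So rank(C) ≥ 2; since C has 2 rows, rank(C) = 2.
rank(C) = 2 = n, so the pair (A, B) is completely controllable.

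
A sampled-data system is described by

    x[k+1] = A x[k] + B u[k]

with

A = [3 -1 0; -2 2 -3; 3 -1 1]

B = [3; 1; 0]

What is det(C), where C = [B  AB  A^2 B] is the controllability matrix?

656

AB = [[8], [-4], [8]]
A^2B = [[28], [-48], [36]]
Controllability matrix C = [B  AB  A^2B] = [[3, 8, 28], [1, -4, -48], [0, 8, 36]]
Expanding along the first row, det(C) = 3·((-4)·36 - (-48)·8) - 8·(1·36 - (-48)·0) + 28·(1·8 - (-4)·0) = 3·240 - 8·36 + 28·8 = 656
Since det(C) ≠ 0, rank(C) = 3 and the system is completely controllable.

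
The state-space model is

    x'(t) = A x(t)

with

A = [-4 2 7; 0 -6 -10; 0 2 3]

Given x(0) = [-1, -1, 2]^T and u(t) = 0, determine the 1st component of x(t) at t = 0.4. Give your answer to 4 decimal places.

det(sI - A) = s^3 - (tr A)s^2 + (M11 + M22 + M33)s - det A, where Mii is the 2×2 principal minor of A obtained by deleting row i and column i.
tr A = (-4) + (-6) + 3 = -7; M11 = (-6)·3 - (-10)·2 = -18 - (-20) = 2; M22 = (-4)·3 - 7·0 = -12 - 0 = -12; M33 = (-4)·(-6) - 2·0 = 24 - 0 = 24; sum of minors = 14.
det A = (-4)·((-6)·3 - (-10)·2) - 2·(0·3 - (-10)·0) + 7·(0·2 - (-6)·0) = (-4)·2 - 2·0 + 7·0 = -8.
So p(s) = det(sI - A) = s^3 + 7s^2 + 14s + 8.
Rational-root test: any integer root divides 8. Testing small divisors, s = -1 works: p(-1) = -1 + 7 + (-14) + 8 = 0, so (s + 1) is a factor.
Dividing, p(s) = (s + 1)(s^2 + 6s + 8).
Factor s^2 + 6s + 8: two numbers with sum -6 and product 8 are -2 and -4, so s^2 + 6s + 8 = (s + 2)(s + 4).
Hence p(s) = (s + 1) (s + 2) (s + 4), with roots -4, -2, -1.
The eigenvalues -4, -2, -1 are distinct and real, so A is diagonalisable and x(t) = e^{At} x(0) = V diag(e^{λ_i t}) V^{-1} x(0), where the columns of V are the eigenvectors.
λ = -4: A - (-4)I = [[0, 2, 7], [0, -2, -10], [0, 2, 7]]. v must be orthogonal to every row; (row 1) × (row 2) = [-6, 0, 0], so take v_1 = [1, 0, 0]^T.
λ = -2: A - (-2)I = [[-2, 2, 7], [0, -4, -10], [0, 2, 5]]. v must be orthogonal to every row; (row 1) × (row 2) = [8, -20, 8], so take v_2 = [-2, 5, -2]^T.
λ = -1: A - (-1)I = [[-3, 2, 7], [0, -5, -10], [0, 2, 4]]. v must be orthogonal to every row; (row 1) × (row 2) = [15, -30, 15], so take v_3 = [1, -2, 1]^T.
V = [v_1 v_2 v_3] = [[1, -2, 1], [0, 5, -2], [0, -2, 1]] has det V = 1, so V^{-1} = adj(V)/det V = [[1, 0, -1], [0, 1, 2], [0, 2, 5]].
Modal coordinates z(0) = V^{-1} x(0): 1·(-1) + 0·(-1) + (-1)·2 = -3; 0·(-1) + 1·(-1) + 2·2 = 3; 0·(-1) + 2·(-1) + 5·2 = 8; so z(0) = [-3, 3, 8]^T.
x_1(t) = Σ_i (v_i)_1 · z_i(0) · e^{λ_i t} (row 1 of V times the modal terms).
x_1(0.4) = 1·(-3)·e^{-4·0.4} + (-2)·3·e^{-2·0.4} + 1·8·e^{-1·0.4} = (-3)·0.201897 + (-6)·0.449329 + 8·0.670320 = 2.0609.

2.0609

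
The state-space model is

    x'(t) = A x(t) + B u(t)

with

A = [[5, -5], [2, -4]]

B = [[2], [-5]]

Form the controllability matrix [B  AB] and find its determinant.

223

AB = [[35], [24]]
Controllability matrix C = [B  AB] = [[2, 35], [-5, 24]]
det(C) = 2·24 - 35·(-5) = 48 - (-175) = 223
Since det(C) ≠ 0, rank(C) = 2 and the system is completely controllable.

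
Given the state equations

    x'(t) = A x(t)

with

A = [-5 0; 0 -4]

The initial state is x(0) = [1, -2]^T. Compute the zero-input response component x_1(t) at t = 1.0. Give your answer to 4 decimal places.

0.0067

det(sI - A) = s^2 - (tr A)s + det A, with tr A = (-5) + (-4) = -9 and det A = (-5)·(-4) - 0·0 = 20 - 0 = 20.
So p(s) = det(sI - A) = s^2 + 9s + 20.
Factor s^2 + 9s + 20: two numbers with sum -9 and product 20 are -4 and -5, so s^2 + 9s + 20 = (s + 4)(s + 5).
Hence p(s) = (s + 4) (s + 5), with roots -5, -4.
The eigenvalues -5, -4 are distinct and real, so A is diagonalisable and x(t) = e^{At} x(0) = V diag(e^{λ_i t}) V^{-1} x(0), where the columns of V are the eigenvectors.
λ = -5: A - (-5)I = [[0, 0], [0, 1]]. Row 2 gives 0·v1 + 1·v2 = 0, so take v_1 = [1, 0]^T.
λ = -4: A - (-4)I = [[-1, 0], [0, 0]]. Row 1 gives (-1)·v1 + 0·v2 = 0, so take v_2 = [0, 1]^T.
V = [v_1 v_2] = [[1, 0], [0, 1]] has det V = 1, so V^{-1} = adj(V)/det V = [[1, 0], [0, 1]].
Modal coordinates z(0) = V^{-1} x(0): 1·1 + 0·(-2) = 1; 0·1 + 1·(-2) = -2; so z(0) = [1, -2]^T.
x_1(t) = Σ_i (v_i)_1 · z_i(0) · e^{λ_i t} (row 1 of V times the modal terms).
x_1(1.0) = 1·1·e^{-5·1.0} + 0·(-2)·e^{-4·1.0} = 1·0.006738 + 0·0.018316 = 0.0067.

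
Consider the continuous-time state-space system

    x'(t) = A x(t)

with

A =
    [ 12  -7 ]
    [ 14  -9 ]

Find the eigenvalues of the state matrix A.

det(sI - A) = s^2 - (tr A)s + det A, with tr A = 12 + (-9) = 3 and det A = 12·(-9) - (-7)·14 = -108 - (-98) = -10.
So p(s) = det(sI - A) = s^2 - 3s - 10.
Factor s^2 - 3s - 10: two numbers with sum 3 and product -10 are 5 and -2, so s^2 - 3s - 10 = (s - 5)(s + 2).
Hence p(s) = (s - 5) (s + 2), with roots -2, 5.
At least one eigenvalue has non-negative real part, so the system is not asymptotically stable.

-2, 5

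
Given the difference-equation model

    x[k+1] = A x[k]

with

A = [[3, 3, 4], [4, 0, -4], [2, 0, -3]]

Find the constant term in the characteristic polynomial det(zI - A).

-12

Expand det(zI - A) for the 3×3 matrix.
p(z) = z^3 - 29z - 12.
(Check: constant term = det(-A) = (-1)^3 det A = -12; coefficient of z^2 = -tr A = 0.)
The constant term is -12.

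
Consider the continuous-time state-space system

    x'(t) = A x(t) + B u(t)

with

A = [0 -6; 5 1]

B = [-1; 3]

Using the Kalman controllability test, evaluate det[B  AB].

56

AB = [[-18], [-2]]
Controllability matrix C = [B  AB] = [[-1, -18], [3, -2]]
det(C) = (-1)·(-2) - (-18)·3 = 2 - (-54) = 56
Since det(C) ≠ 0, rank(C) = 2 and the system is completely controllable.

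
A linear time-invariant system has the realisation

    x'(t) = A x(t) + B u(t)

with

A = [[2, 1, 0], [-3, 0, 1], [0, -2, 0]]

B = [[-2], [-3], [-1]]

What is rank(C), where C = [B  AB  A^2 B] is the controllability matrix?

3

AB = [[-7], [5], [6]]
A^2B = [[-9], [27], [-10]]
Controllability matrix C = [B  AB  A^2B] = [[-2, -7, -9], [-3, 5, 27], [-1, 6, -10]]
det(C) = (-2)·(5·(-10) - 27·6) - (-7)·((-3)·(-10) - 27·(-1)) + (-9)·((-3)·6 - 5·(-1)) = (-2)·(-212) - (-7)·57 + (-9)·(-13) = 940 ≠ 0, so rank(C) = 3.
rank(C) = 3 = n, so the pair (A, B) is completely controllable.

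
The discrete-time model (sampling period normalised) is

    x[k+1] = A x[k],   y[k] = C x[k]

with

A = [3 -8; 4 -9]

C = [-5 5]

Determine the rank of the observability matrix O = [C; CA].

CA = [[5, -5]]
Observability matrix O = [C; CA] = [[-5, 5], [5, -5]]
Every row of O is a scalar multiple of row 1 = [-5, 5] (multipliers 1, -1), so the rows span a one-dimensional space.
O ≠ 0, hence rank(O) = 1.
rank(O) = 1 < n = 2, so the pair (A, C) is not completely observable.

1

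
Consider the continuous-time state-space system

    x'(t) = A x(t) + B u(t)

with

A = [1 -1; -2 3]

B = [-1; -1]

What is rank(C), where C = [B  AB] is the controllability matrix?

AB = [[0], [-1]]
Controllability matrix C = [B  AB] = [[-1, 0], [-1, -1]]
det(C) = (-1)·(-1) - 0·(-1) = 1 - 0 = 1 ≠ 0, so rank(C) = 2.
rank(C) = 2 = n, so the pair (A, B) is completely controllable.

2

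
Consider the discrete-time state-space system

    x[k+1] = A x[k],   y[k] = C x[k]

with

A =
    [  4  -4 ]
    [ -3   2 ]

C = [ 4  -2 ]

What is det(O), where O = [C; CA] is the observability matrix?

-36

CA = [[22, -20]]
Observability matrix O = [C; CA] = [[4, -2], [22, -20]]
det(O) = 4·(-20) - (-2)·22 = -80 - (-44) = -36
Since det(O) ≠ 0, rank(O) = 2 and the system is completely observable.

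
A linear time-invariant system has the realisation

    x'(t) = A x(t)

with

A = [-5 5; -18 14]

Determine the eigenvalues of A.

det(sI - A) = s^2 - (tr A)s + det A, with tr A = (-5) + 14 = 9 and det A = (-5)·14 - 5·(-18) = -70 - (-90) = 20.
So p(s) = det(sI - A) = s^2 - 9s + 20.
Factor s^2 - 9s + 20: two numbers with sum 9 and product 20 are 5 and 4, so s^2 - 9s + 20 = (s - 5)(s - 4).
Hence p(s) = (s - 5) (s - 4), with roots 4, 5.
At least one eigenvalue has non-negative real part, so the system is not asymptotically stable.

4, 5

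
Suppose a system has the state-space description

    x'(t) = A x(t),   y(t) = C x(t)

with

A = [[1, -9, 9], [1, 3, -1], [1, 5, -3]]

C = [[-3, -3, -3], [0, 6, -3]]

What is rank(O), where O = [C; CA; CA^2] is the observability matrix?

2

CA = [[-9, 3, -15], [3, 3, 3]]
CA^2 = [[-21, 15, -39], [9, -3, 15]]
Observability matrix O = [C; CA; CA^2] = [[-3, -3, -3], [0, 6, -3], [-9, 3, -15], [3, 3, 3], [-21, 15, -39], [9, -3, 15]]
The columns c1, c2, c3 of O are linearly dependent: -3·c1 + c2 + 2·c3 = 0 (check each entry), so rank(O) ≤ 2.
The 2×2 minor from rows 1, 2, columns 1, 2 is (-3)·6 - (-3)·0 = -18 - 0 = -18 ≠ 0, so rank(O) = 2.
rank(O) = 2 < n = 3, so the pair (A, C) is not completely observable.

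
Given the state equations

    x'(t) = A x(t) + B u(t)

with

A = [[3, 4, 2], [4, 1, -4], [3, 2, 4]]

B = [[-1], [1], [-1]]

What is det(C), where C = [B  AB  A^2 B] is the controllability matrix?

AB = [[-1], [1], [-5]]
A^2B = [[-9], [17], [-21]]
Controllability matrix C = [B  AB  A^2B] = [[-1, -1, -9], [1, 1, 17], [-1, -5, -21]]
Expanding along the first row, det(C) = (-1)·(1·(-21) - 17·(-5)) - (-1)·(1·(-21) - 17·(-1)) + (-9)·(1·(-5) - 1·(-1)) = (-1)·64 - (-1)·(-4) + (-9)·(-4) = -32
Since det(C) ≠ 0, rank(C) = 3 and the system is completely controllable.

-32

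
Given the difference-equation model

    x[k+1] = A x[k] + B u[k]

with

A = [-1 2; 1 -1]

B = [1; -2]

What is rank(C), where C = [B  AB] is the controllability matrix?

2

AB = [[-5], [3]]
Controllability matrix C = [B  AB] = [[1, -5], [-2, 3]]
det(C) = 1·3 - (-5)·(-2) = 3 - 10 = -7 ≠ 0, so rank(C) = 2.
rank(C) = 2 = n, so the pair (A, B) is completely controllable.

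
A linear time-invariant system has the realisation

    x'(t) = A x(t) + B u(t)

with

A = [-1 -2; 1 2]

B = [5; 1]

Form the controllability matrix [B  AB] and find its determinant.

AB = [[-7], [7]]
Controllability matrix C = [B  AB] = [[5, -7], [1, 7]]
det(C) = 5·7 - (-7)·1 = 35 - (-7) = 42
Since det(C) ≠ 0, rank(C) = 2 and the system is completely controllable.

42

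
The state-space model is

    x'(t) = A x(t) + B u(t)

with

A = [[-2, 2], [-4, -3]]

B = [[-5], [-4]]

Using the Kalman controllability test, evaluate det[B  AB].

-152

AB = [[2], [32]]
Controllability matrix C = [B  AB] = [[-5, 2], [-4, 32]]
det(C) = (-5)·32 - 2·(-4) = -160 - (-8) = -152
Since det(C) ≠ 0, rank(C) = 2 and the system is completely controllable.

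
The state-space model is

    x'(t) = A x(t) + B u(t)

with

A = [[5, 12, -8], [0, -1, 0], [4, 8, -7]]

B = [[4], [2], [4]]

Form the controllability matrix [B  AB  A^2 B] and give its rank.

AB = [[12], [-2], [4]]
A^2B = [[4], [2], [4]]
Controllability matrix C = [B  AB  A^2B] = [[4, 12, 4], [2, -2, 2], [4, 4, 4]]
The rows r1, r2, r3 of C are linearly dependent: -r1 - 2·r2 + 2·r3 = 0 (check each entry), so rank(C) ≤ 2.
The 2×2 minor from rows 1, 2, columns 1, 2 is 4·(-2) - 12·2 = -8 - 24 = -32 ≠ 0, so rank(C) = 2.
rank(C) = 2 < n = 3, so the pair (A, B) is not completely controllable.

2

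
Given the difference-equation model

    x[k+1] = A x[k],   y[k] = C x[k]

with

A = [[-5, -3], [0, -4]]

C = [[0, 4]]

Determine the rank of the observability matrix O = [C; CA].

1

CA = [[0, -16]]
Observability matrix O = [C; CA] = [[0, 4], [0, -16]]
Every row of O is a scalar multiple of row 1 = [0, 4] (multipliers 1, -4), so the rows span a one-dimensional space.
O ≠ 0, hence rank(O) = 1.
rank(O) = 1 < n = 2, so the pair (A, C) is not completely observable.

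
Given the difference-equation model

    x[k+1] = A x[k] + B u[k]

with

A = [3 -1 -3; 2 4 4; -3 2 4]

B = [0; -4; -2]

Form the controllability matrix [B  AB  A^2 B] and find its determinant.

-1248

AB = [[10], [-24], [-16]]
A^2B = [[102], [-140], [-142]]
Controllability matrix C = [B  AB  A^2B] = [[0, 10, 102], [-4, -24, -140], [-2, -16, -142]]
Expanding along the first row, det(C) = 0·((-24)·(-142) - (-140)·(-16)) - 10·((-4)·(-142) - (-140)·(-2)) + 102·((-4)·(-16) - (-24)·(-2)) = 0·1168 - 10·288 + 102·16 = -1248
Since det(C) ≠ 0, rank(C) = 3 and the system is completely controllable.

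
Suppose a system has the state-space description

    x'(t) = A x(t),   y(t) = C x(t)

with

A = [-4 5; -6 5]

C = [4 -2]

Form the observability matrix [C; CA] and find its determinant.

CA = [[-4, 10]]
Observability matrix O = [C; CA] = [[4, -2], [-4, 10]]
det(O) = 4·10 - (-2)·(-4) = 40 - 8 = 32
Since det(O) ≠ 0, rank(O) = 2 and the system is completely observable.

32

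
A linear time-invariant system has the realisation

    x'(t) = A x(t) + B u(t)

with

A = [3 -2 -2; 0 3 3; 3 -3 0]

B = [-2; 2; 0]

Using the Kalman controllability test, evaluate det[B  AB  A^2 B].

AB = [[-10], [6], [-12]]
A^2B = [[-18], [-18], [-48]]
Controllability matrix C = [B  AB  A^2B] = [[-2, -10, -18], [2, 6, -18], [0, -12, -48]]
Expanding along the first row, det(C) = (-2)·(6·(-48) - (-18)·(-12)) - (-10)·(2·(-48) - (-18)·0) + (-18)·(2·(-12) - 6·0) = (-2)·(-504) - (-10)·(-96) + (-18)·(-24) = 480
Since det(C) ≠ 0, rank(C) = 3 and the system is completely controllable.

480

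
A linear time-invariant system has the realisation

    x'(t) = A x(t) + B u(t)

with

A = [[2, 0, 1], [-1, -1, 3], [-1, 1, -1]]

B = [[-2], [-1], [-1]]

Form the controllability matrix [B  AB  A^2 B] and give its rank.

AB = [[-5], [0], [2]]
A^2B = [[-8], [11], [3]]
Controllability matrix C = [B  AB  A^2B] = [[-2, -5, -8], [-1, 0, 11], [-1, 2, 3]]
det(C) = (-2)·(0·3 - 11·2) - (-5)·((-1)·3 - 11·(-1)) + (-8)·((-1)·2 - 0·(-1)) = (-2)·(-22) - (-5)·8 + (-8)·(-2) = 100 ≠ 0, so rank(C) = 3.
rank(C) = 3 = n, so the pair (A, B) is completely controllable.

3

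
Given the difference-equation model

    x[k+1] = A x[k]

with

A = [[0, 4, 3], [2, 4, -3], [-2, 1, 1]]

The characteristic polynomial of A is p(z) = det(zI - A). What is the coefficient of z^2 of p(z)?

-5

Expand det(zI - A) for the 3×3 matrix.
p(z) = z^3 - 5z^2 + 5z - 46.
(Check: constant term = det(-A) = (-1)^3 det A = -46; coefficient of z^2 = -tr A = -5.)
The coefficient of z^2 is -5.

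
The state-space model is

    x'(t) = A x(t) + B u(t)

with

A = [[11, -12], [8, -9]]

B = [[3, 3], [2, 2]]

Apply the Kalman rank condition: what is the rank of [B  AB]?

AB = [[9, 9], [6, 6]]
Controllability matrix C = [B  AB] = [[3, 3, 9, 9], [2, 2, 6, 6]]
Every column of C is a scalar multiple of column 1 = [3, 2] (multipliers 1, 1, 3, 3), so the columns span a one-dimensional space.
C ≠ 0, hence rank(C) = 1.
rank(C) = 1 < n = 2, so the pair (A, B) is not completely controllable.

1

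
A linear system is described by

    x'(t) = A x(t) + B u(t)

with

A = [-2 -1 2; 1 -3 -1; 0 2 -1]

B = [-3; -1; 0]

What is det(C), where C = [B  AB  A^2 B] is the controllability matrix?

-76

AB = [[7], [0], [-2]]
A^2B = [[-18], [9], [2]]
Controllability matrix C = [B  AB  A^2B] = [[-3, 7, -18], [-1, 0, 9], [0, -2, 2]]
Expanding along the first row, det(C) = (-3)·(0·2 - 9·(-2)) - 7·((-1)·2 - 9·0) + (-18)·((-1)·(-2) - 0·0) = (-3)·18 - 7·(-2) + (-18)·2 = -76
Since det(C) ≠ 0, rank(C) = 3 and the system is completely controllable.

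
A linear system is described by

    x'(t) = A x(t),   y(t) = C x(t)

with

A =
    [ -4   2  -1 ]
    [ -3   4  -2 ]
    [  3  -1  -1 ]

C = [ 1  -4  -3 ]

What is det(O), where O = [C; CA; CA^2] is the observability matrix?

CA = [[-1, -11, 10]]
CA^2 = [[67, -56, 13]]
Observability matrix O = [C; CA; CA^2] = [[1, -4, -3], [-1, -11, 10], [67, -56, 13]]
Expanding along the first row, det(O) = 1·((-11)·13 - 10·(-56)) - (-4)·((-1)·13 - 10·67) + (-3)·((-1)·(-56) - (-11)·67) = 1·417 - (-4)·(-683) + (-3)·793 = -4694
Since det(O) ≠ 0, rank(O) = 3 and the system is completely observable.

-4694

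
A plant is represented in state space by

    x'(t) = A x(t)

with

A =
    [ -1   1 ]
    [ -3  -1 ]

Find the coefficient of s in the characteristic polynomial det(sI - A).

For a 2×2 matrix, det(sI - A) = s^2 - (tr A)s + det A.
tr A = -2, det A = 4.
So p(s) = s^2 + 2s + 4.
The coefficient of s is 2.

2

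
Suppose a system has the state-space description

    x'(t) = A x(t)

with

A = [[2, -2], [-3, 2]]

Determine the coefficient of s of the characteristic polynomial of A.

-4

For a 2×2 matrix, det(sI - A) = s^2 - (tr A)s + det A.
tr A = 4, det A = -2.
So p(s) = s^2 - 4s - 2.
The coefficient of s is -4.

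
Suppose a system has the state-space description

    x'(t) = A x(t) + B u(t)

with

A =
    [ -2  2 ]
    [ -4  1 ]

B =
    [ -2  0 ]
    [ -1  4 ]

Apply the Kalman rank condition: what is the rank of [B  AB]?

2

AB = [[2, 8], [7, 4]]
Controllability matrix C = [B  AB] = [[-2, 0, 2, 8], [-1, 4, 7, 4]]
Take the 2×2 submatrix of C formed by columns 1, 2: [[-2, 0], [-1, 4]]. Its determinant is (-2)·4 - 0·(-1) = -8 - 0 = -8 ≠ 0.
So rank(C) ≥ 2; since C has 2 rows, rank(C) = 2.
rank(C) = 2 = n, so the pair (A, B) is completely controllable.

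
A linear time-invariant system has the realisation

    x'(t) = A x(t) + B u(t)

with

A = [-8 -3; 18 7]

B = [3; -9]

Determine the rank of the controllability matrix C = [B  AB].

1

AB = [[3], [-9]]
Controllability matrix C = [B  AB] = [[3, 3], [-9, -9]]
Every column of C is a scalar multiple of column 1 = [3, -9] (multipliers 1, 1), so the columns span a one-dimensional space.
C ≠ 0, hence rank(C) = 1.
rank(C) = 1 < n = 2, so the pair (A, B) is not completely controllable.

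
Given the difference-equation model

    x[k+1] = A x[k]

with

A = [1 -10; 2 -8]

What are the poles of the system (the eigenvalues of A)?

det(zI - A) = z^2 - (tr A)z + det A, with tr A = 1 + (-8) = -7 and det A = 1·(-8) - (-10)·2 = -8 - (-20) = 12.
So p(z) = det(zI - A) = z^2 + 7z + 12.
Factor z^2 + 7z + 12: two numbers with sum -7 and product 12 are -3 and -4, so z^2 + 7z + 12 = (z + 3)(z + 4).
Hence p(z) = (z + 3) (z + 4), with roots -4, -3.

-4, -3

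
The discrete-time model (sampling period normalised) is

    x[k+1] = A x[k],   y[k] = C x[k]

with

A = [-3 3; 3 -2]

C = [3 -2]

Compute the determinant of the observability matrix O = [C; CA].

9

CA = [[-15, 13]]
Observability matrix O = [C; CA] = [[3, -2], [-15, 13]]
det(O) = 3·13 - (-2)·(-15) = 39 - 30 = 9
Since det(O) ≠ 0, rank(O) = 2 and the system is completely observable.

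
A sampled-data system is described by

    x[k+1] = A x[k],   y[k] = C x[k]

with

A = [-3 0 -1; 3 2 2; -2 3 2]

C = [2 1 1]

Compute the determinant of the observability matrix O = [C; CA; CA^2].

63

CA = [[-5, 5, 2]]
CA^2 = [[26, 16, 19]]
Observability matrix O = [C; CA; CA^2] = [[2, 1, 1], [-5, 5, 2], [26, 16, 19]]
Expanding along the first row, det(O) = 2·(5·19 - 2·16) - 1·((-5)·19 - 2·26) + 1·((-5)·16 - 5·26) = 2·63 - 1·(-147) + 1·(-210) = 63
Since det(O) ≠ 0, rank(O) = 3 and the system is completely observable.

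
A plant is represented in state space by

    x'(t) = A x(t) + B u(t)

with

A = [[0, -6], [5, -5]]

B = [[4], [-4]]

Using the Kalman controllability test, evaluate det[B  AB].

AB = [[24], [40]]
Controllability matrix C = [B  AB] = [[4, 24], [-4, 40]]
det(C) = 4·40 - 24·(-4) = 160 - (-96) = 256
Since det(C) ≠ 0, rank(C) = 2 and the system is completely controllable.

256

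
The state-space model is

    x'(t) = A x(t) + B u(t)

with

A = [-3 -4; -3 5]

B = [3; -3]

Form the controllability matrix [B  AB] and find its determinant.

-63

AB = [[3], [-24]]
Controllability matrix C = [B  AB] = [[3, 3], [-3, -24]]
det(C) = 3·(-24) - 3·(-3) = -72 - (-9) = -63
Since det(C) ≠ 0, rank(C) = 2 and the system is completely controllable.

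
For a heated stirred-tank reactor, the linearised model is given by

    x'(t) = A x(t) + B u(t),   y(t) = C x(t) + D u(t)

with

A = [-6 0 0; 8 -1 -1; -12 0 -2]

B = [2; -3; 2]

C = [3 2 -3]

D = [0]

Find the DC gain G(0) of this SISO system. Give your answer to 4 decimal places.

G(0) = C(-A)^{-1}B + D = -C A^{-1} B + D.
det A = -12, so A^{-1} = (1/-12)·adj(A) = [[-1/6, 0, 0], [-7/3, -1, 1/2], [1, 0, -1/2]]
A^{-1} B = [-1/3, -2/3, 1]^T
C A^{-1} B = -16/3
G(0) = D - C A^{-1} B = 0 - (-16/3) = 16/3 ≈ 5.3333

5.3333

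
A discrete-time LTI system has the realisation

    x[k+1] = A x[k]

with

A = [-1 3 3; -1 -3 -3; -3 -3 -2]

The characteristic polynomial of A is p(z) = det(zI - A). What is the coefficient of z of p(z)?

14

Expand det(zI - A) for the 3×3 matrix.
p(z) = z^3 + 6z^2 + 14z - 6.
(Check: constant term = det(-A) = (-1)^3 det A = -6; coefficient of z^2 = -tr A = 6.)
The coefficient of z is 14.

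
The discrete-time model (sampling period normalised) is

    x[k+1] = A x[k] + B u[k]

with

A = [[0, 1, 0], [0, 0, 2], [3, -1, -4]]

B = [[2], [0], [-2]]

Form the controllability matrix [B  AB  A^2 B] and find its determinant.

AB = [[0], [-4], [14]]
A^2B = [[-4], [28], [-52]]
Controllability matrix C = [B  AB  A^2B] = [[2, 0, -4], [0, -4, 28], [-2, 14, -52]]
Expanding along the first row, det(C) = 2·((-4)·(-52) - 28·14) - 0·(0·(-52) - 28·(-2)) + (-4)·(0·14 - (-4)·(-2)) = 2·(-184) - 0·56 + (-4)·(-8) = -336
Since det(C) ≠ 0, rank(C) = 3 and the system is completely controllable.

-336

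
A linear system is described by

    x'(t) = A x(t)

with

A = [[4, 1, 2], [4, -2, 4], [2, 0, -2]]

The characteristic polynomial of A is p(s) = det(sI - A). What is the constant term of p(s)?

-40

Expand det(sI - A) for the 3×3 matrix.
p(s) = s^3 - 20s - 40.
(Check: constant term = det(-A) = (-1)^3 det A = -40; coefficient of s^2 = -tr A = 0.)
The constant term is -40.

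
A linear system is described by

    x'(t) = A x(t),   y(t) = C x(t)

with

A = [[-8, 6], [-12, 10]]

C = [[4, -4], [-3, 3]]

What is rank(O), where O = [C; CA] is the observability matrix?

CA = [[16, -16], [-12, 12]]
Observability matrix O = [C; CA] = [[4, -4], [-3, 3], [16, -16], [-12, 12]]
Every row of O is a scalar multiple of row 1 = [4, -4] (multipliers 1, -3/4, 4, -3), so the rows span a one-dimensional space.
O ≠ 0, hence rank(O) = 1.
rank(O) = 1 < n = 2, so the pair (A, C) is not completely observable.

1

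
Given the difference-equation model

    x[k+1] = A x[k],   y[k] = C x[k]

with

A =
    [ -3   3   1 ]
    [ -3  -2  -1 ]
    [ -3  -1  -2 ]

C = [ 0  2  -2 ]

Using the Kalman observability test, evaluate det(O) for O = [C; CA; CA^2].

CA = [[0, -2, 2]]
CA^2 = [[0, 2, -2]]
Observability matrix O = [C; CA; CA^2] = [[0, 2, -2], [0, -2, 2], [0, 2, -2]]
Expanding along the first row, det(O) = 0·((-2)·(-2) - 2·2) - 2·(0·(-2) - 2·0) + (-2)·(0·2 - (-2)·0) = 0·0 - 2·0 + (-2)·0 = 0
Since det(O) = 0, rank(O) < 3 and the system is not completely observable.

0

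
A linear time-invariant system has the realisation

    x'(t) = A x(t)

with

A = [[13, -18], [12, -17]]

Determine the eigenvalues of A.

-5, 1

det(sI - A) = s^2 - (tr A)s + det A, with tr A = 13 + (-17) = -4 and det A = 13·(-17) - (-18)·12 = -221 - (-216) = -5.
So p(s) = det(sI - A) = s^2 + 4s - 5.
Factor s^2 + 4s - 5: two numbers with sum -4 and product -5 are 1 and -5, so s^2 + 4s - 5 = (s - 1)(s + 5).
Hence p(s) = (s - 1) (s + 5), with roots -5, 1.
At least one eigenvalue has non-negative real part, so the system is not asymptotically stable.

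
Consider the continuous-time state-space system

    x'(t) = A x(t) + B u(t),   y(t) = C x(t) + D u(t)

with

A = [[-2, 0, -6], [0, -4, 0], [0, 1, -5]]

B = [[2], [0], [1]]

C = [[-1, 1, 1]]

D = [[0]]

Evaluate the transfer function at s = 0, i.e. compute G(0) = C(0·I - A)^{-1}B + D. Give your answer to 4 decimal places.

G(0) = C(-A)^{-1}B + D = -C A^{-1} B + D.
det A = -40, so A^{-1} = (1/-40)·adj(A) = [[-1/2, 3/20, 3/5], [0, -1/4, 0], [0, -1/20, -1/5]]
A^{-1} B = [-2/5, 0, -1/5]^T
C A^{-1} B = 1/5
G(0) = D - C A^{-1} B = 0 - (1/5) = -1/5 ≈ -0.2000

-0.2000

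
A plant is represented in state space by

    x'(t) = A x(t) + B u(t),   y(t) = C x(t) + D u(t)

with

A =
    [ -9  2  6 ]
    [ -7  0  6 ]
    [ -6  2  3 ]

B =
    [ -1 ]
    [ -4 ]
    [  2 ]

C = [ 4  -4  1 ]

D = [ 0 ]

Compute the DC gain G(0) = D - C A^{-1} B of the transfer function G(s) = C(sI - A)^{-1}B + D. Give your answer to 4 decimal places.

9.0000

G(0) = C(-A)^{-1}B + D = -C A^{-1} B + D.
det A = -6, so A^{-1} = (1/-6)·adj(A) = [[2, -1, -2], [5/2, -3/2, -2], [7/3, -1, -7/3]]
A^{-1} B = [-2, -1/2, -3]^T
C A^{-1} B = -9
G(0) = D - C A^{-1} B = 0 - (-9) = 9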